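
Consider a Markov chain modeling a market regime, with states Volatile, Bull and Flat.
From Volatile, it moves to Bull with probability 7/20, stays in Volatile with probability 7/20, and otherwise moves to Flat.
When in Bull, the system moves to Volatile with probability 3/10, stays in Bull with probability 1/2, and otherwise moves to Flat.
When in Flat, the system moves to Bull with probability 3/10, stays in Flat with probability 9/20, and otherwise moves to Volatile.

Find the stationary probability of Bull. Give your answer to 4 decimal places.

Let the stationary distribution be π with π = πP and π_1 + π_2 + π_3 = 1.
π_1 = 0.35·π_1 + 0.3·π_2 + 0.25·π_3
π_2 = 0.35·π_1 + 0.5·π_2 + 0.3·π_3
Solving with the normalization constraint gives π = (0.2997, 0.3937, 0.3066).
So the stationary probability of Bull is 0.3937.

0.3937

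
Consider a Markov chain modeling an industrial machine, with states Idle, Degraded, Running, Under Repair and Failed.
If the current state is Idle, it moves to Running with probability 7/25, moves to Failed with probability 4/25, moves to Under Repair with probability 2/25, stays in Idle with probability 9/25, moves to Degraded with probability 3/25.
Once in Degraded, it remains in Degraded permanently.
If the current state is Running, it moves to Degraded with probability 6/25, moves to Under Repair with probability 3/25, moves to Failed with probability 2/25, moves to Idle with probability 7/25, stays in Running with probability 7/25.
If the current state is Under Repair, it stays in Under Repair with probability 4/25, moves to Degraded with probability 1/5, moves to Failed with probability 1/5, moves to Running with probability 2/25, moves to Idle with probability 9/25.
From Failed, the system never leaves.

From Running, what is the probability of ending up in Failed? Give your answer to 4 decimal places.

Let h(s) be the probability of absorption at Failed starting from transient state s. Then h(Failed) = 1 and h(Degraded) = 0. By first-step analysis:
h(Idle) = 0.36·h(Idle) + 0.12·0 + 0.28·h(Running) + 0.08·h(Under Repair) + 0.16·1
h(Running) = 0.28·h(Idle) + 0.24·0 + 0.28·h(Running) + 0.12·h(Under Repair) + 0.08·1
h(Under Repair) = 0.36·h(Idle) + 0.2·0 + 0.08·h(Running) + 0.16·h(Under Repair) + 0.2·1
Solving: h(Idle) = 0.4735, h(Running) = 0.3747, h(Under Repair) = 0.4767.
Starting from Running, the probability is 0.3747.

0.3747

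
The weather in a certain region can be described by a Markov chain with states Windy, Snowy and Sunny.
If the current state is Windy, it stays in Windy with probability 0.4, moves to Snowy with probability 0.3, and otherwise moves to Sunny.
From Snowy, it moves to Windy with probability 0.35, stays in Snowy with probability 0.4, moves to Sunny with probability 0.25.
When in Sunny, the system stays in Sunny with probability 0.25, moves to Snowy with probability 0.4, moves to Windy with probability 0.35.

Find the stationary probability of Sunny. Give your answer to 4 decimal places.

Let the stationary distribution be π with π = πP and π_1 + π_2 + π_3 = 1.
π_1 = 0.4·π_1 + 0.35·π_2 + 0.35·π_3
π_2 = 0.3·π_1 + 0.4·π_2 + 0.4·π_3
Solving with the normalization constraint gives π = (0.3684, 0.3632, 0.2684).
So the stationary probability of Sunny is 0.2684.

0.2684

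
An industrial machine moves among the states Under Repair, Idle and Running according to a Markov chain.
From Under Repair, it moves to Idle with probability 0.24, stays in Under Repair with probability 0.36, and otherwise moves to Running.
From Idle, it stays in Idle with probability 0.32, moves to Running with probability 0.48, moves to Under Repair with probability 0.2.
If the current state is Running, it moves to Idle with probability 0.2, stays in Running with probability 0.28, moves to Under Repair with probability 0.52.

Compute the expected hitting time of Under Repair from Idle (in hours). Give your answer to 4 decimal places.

Let t(s) be the expected number of hours to first reach Under Repair from state s, with t(Under Repair) = 0. Conditioning on the first hour:
t(Idle) = 1 + 0.32·t(Idle) + 0.48·t(Running)
t(Running) = 1 + 0.2·t(Idle) + 0.28·t(Running)
Solving: t(Idle) = 3.0488, t(Running) = 2.2358.
Expected hours from Idle to Under Repair: 3.0488.

3.0488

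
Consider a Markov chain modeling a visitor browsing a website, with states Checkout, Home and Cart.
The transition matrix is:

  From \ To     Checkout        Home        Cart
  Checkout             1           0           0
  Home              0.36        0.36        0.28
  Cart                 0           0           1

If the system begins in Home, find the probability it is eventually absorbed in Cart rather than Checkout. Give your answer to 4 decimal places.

0.4375

Let h(s) be the probability of absorption at Cart starting from transient state s. Then h(Cart) = 1 and h(Checkout) = 0. By first-step analysis:
h(Home) = 0.36·0 + 0.36·h(Home) + 0.28·1
Solving: h(Home) = 0.4375.
Starting from Home, the probability is 0.4375.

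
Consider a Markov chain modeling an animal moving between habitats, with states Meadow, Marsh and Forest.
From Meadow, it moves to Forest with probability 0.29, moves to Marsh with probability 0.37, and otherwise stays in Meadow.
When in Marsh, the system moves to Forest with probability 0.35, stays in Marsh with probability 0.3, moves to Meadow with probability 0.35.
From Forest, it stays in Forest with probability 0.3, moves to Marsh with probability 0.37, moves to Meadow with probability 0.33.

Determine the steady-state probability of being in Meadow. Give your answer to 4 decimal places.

0.3403

Let the stationary distribution be π with π = πP and π_1 + π_2 + π_3 = 1.
π_1 = 0.34·π_1 + 0.35·π_2 + 0.33·π_3
π_2 = 0.37·π_1 + 0.3·π_2 + 0.37·π_3
Solving with the normalization constraint gives π = (0.3403, 0.3458, 0.3139).
So the stationary probability of Meadow is 0.3403.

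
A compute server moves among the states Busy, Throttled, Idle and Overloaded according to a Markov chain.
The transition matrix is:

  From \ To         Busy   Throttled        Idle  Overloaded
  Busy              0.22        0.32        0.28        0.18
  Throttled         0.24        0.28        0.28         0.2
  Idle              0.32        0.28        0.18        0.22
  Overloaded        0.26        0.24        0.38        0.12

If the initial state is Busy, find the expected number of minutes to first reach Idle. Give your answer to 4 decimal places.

Let t(s) be the expected number of minutes to first reach Idle from state s, with t(Idle) = 0. Conditioning on the first minute:
t(Busy) = 1 + 0.22·t(Busy) + 0.32·t(Throttled) + 0.18·t(Overloaded)
t(Throttled) = 1 + 0.24·t(Busy) + 0.28·t(Throttled) + 0.2·t(Overloaded)
t(Overloaded) = 1 + 0.26·t(Busy) + 0.24·t(Throttled) + 0.12·t(Overloaded)
Solving: t(Busy) = 3.3609, t(Throttled) = 3.3548, t(Overloaded) = 3.0443.
Expected minutes from Busy to Idle: 3.3609.

3.3609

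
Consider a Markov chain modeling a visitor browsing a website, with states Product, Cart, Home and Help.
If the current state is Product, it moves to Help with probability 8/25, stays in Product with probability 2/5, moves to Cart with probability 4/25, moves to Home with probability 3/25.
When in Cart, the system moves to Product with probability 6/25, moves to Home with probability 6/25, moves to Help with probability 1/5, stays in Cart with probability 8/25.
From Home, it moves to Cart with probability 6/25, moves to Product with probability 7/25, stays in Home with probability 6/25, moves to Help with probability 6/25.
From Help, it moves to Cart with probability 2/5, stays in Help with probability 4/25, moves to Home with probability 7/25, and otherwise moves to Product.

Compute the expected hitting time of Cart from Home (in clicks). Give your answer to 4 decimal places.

3.9042

Let t(s) be the expected number of clicks to first reach Cart from state s, with t(Cart) = 0. Conditioning on the first click:
t(Product) = 1 + 0.4·t(Product) + 0.12·t(Home) + 0.32·t(Help)
t(Home) = 1 + 0.28·t(Product) + 0.24·t(Home) + 0.24·t(Help)
t(Help) = 1 + 0.16·t(Product) + 0.28·t(Home) + 0.16·t(Help)
Solving: t(Product) = 4.2035, t(Home) = 3.9042, t(Help) = 3.2926.
Expected clicks from Home to Cart: 3.9042.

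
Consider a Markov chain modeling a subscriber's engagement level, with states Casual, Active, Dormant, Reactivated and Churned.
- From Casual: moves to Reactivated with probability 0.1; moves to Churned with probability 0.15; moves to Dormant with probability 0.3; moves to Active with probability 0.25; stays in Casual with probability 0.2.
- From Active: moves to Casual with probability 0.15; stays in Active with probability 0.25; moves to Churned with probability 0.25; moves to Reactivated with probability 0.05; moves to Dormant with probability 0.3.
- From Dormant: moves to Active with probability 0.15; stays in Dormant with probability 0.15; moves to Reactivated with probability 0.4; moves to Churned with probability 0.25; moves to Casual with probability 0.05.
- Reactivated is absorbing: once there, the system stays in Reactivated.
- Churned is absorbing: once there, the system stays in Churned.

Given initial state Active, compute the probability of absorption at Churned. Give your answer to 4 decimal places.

0.6158

Let h(s) be the probability of absorption at Churned starting from transient state s. Then h(Churned) = 1 and h(Reactivated) = 0. By first-step analysis:
h(Casual) = 0.2·h(Casual) + 0.25·h(Active) + 0.3·h(Dormant) + 0.1·0 + 0.15·1
h(Active) = 0.15·h(Casual) + 0.25·h(Active) + 0.3·h(Dormant) + 0.05·0 + 0.25·1
h(Dormant) = 0.05·h(Casual) + 0.15·h(Active) + 0.15·h(Dormant) + 0.4·0 + 0.25·1
Solving: h(Casual) = 0.5430, h(Active) = 0.6158, h(Dormant) = 0.4347.
Starting from Active, the probability is 0.6158.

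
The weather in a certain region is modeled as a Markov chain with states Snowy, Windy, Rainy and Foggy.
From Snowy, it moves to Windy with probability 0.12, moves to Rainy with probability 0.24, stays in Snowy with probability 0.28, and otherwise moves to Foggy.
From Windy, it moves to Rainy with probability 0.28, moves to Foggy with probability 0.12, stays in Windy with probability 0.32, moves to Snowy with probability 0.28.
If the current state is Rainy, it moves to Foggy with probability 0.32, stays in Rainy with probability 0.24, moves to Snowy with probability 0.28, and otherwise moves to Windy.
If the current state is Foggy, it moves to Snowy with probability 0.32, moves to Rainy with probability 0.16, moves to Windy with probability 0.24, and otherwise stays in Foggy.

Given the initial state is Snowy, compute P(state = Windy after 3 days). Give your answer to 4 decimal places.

Propagate the distribution vector 3 days from Snowy.
After 0 days: (1.0000, 0.0000, 0.0000, 0.0000)
After 1 day: (0.2800, 0.1200, 0.2400, 0.3600)
After 2 days: (0.2944, 0.1968, 0.2160, 0.2928)
After 3 days: (0.2917, 0.2031, 0.2244, 0.2807)
P(in Windy after 3 days) = 0.2031

0.2031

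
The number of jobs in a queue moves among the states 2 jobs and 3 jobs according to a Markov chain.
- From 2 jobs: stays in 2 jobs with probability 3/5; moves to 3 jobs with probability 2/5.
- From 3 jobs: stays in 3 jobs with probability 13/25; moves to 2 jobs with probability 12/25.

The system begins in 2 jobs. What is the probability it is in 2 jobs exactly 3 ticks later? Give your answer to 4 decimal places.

Propagate the distribution vector 3 ticks from 2 jobs.
After 0 ticks: (1.0000, 0.0000)
After 1 tick: (0.6000, 0.4000)
After 2 ticks: (0.5520, 0.4480)
After 3 ticks: (0.5462, 0.4538)
P(in 2 jobs after 3 ticks) = 0.5462

0.5462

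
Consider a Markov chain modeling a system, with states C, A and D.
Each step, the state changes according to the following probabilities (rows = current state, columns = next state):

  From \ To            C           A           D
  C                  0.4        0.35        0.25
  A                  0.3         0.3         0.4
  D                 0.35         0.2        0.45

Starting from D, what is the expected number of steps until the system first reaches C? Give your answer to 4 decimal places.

Let t(s) be the expected number of steps to first reach C from state s, with t(C) = 0. Conditioning on the first step:
t(A) = 1 + 0.3·t(A) + 0.4·t(D)
t(D) = 1 + 0.2·t(A) + 0.45·t(D)
Solving: t(A) = 3.1148, t(D) = 2.9508.
Expected steps from D to C: 2.9508.

2.9508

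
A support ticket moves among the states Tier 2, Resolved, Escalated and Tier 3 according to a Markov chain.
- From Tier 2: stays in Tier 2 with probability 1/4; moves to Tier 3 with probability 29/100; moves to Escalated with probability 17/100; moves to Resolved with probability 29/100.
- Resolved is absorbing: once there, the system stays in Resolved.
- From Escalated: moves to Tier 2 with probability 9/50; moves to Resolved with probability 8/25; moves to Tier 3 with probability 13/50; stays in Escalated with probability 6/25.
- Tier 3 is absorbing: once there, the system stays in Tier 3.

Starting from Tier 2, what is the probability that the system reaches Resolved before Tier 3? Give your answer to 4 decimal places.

Let h(s) be the probability of absorption at Resolved starting from transient state s. Then h(Resolved) = 1 and h(Tier 3) = 0. By first-step analysis:
h(Tier 2) = 0.25·h(Tier 2) + 0.29·1 + 0.17·h(Escalated) + 0.29·0
h(Escalated) = 0.18·h(Tier 2) + 0.32·1 + 0.24·h(Escalated) + 0.26·0
Solving: h(Tier 2) = 0.5095, h(Escalated) = 0.5417.
Starting from Tier 2, the probability is 0.5095.

0.5095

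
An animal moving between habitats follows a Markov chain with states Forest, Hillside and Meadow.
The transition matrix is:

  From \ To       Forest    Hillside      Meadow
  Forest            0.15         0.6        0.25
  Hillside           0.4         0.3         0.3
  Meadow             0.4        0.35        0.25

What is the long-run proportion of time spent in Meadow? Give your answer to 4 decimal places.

0.2705

Let the stationary distribution be π with π = πP and π_1 + π_2 + π_3 = 1.
π_1 = 0.15·π_1 + 0.4·π_2 + 0.4·π_3
π_2 = 0.6·π_1 + 0.3·π_2 + 0.35·π_3
Solving with the normalization constraint gives π = (0.3200, 0.4095, 0.2705).
So the stationary probability of Meadow is 0.2705.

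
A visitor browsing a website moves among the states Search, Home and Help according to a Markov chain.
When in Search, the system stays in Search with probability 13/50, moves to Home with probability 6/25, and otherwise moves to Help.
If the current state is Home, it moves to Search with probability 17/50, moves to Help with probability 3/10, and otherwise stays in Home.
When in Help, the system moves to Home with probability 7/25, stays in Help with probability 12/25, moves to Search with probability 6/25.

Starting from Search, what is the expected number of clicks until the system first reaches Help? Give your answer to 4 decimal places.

2.2449

Let t(s) be the expected number of clicks to first reach Help from state s, with t(Help) = 0. Conditioning on the first click:
t(Search) = 1 + 0.26·t(Search) + 0.24·t(Home)
t(Home) = 1 + 0.34·t(Search) + 0.36·t(Home)
Solving: t(Search) = 2.2449, t(Home) = 2.7551.
Expected clicks from Search to Help: 2.2449.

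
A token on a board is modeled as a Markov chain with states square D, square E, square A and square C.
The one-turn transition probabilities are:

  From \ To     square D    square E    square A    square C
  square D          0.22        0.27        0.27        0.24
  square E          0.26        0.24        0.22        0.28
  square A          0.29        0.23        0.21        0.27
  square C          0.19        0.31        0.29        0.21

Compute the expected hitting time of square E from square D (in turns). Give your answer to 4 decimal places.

Let t(s) be the expected number of turns to first reach square E from state s, with t(square E) = 0. Conditioning on the first turn:
t(square D) = 1 + 0.22·t(square D) + 0.27·t(square A) + 0.24·t(square C)
t(square A) = 1 + 0.29·t(square D) + 0.21·t(square A) + 0.27·t(square C)
t(square C) = 1 + 0.19·t(square D) + 0.29·t(square A) + 0.21·t(square C)
Solving: t(square D) = 3.7140, t(square A) = 3.8501, t(square C) = 3.5724.
Expected turns from square D to square E: 3.7140.

3.7140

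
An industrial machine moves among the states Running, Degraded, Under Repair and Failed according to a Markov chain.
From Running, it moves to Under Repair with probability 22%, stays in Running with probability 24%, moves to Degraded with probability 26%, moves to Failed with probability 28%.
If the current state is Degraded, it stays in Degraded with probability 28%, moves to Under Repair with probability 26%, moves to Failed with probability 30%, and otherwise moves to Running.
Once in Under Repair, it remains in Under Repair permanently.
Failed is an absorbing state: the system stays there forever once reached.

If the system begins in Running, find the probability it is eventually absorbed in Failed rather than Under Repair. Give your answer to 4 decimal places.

Let h(s) be the probability of absorption at Failed starting from transient state s. Then h(Failed) = 1 and h(Under Repair) = 0. By first-step analysis:
h(Running) = 0.24·h(Running) + 0.26·h(Degraded) + 0.22·0 + 0.28·1
h(Degraded) = 0.16·h(Running) + 0.28·h(Degraded) + 0.26·0 + 0.3·1
Solving: h(Running) = 0.5530, h(Degraded) = 0.5396.
Starting from Running, the probability is 0.5530.

0.5530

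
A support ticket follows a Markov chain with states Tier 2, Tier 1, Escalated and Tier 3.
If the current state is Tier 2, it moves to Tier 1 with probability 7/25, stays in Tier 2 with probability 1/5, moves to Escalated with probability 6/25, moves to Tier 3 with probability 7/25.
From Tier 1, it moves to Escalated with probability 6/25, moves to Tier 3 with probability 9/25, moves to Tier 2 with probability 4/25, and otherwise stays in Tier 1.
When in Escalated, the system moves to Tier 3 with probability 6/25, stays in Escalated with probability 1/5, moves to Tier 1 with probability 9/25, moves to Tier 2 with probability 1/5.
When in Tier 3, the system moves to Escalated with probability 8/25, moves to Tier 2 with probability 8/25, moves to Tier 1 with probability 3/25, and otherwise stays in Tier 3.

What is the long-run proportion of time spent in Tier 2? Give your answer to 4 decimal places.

Let the stationary distribution be π with π = πP and π_1 + π_2 + π_3 + π_4 = 1.
π_1 = 0.2·π_1 + 0.16·π_2 + 0.2·π_3 + 0.32·π_4
π_2 = 0.28·π_1 + 0.24·π_2 + 0.36·π_3 + 0.12·π_4
π_3 = 0.24·π_1 + 0.24·π_2 + 0.2·π_3 + 0.32·π_4
Solving with the normalization constraint gives π = (0.2236, 0.2458, 0.2522, 0.2784).
So the stationary probability of Tier 2 is 0.2236.

0.2236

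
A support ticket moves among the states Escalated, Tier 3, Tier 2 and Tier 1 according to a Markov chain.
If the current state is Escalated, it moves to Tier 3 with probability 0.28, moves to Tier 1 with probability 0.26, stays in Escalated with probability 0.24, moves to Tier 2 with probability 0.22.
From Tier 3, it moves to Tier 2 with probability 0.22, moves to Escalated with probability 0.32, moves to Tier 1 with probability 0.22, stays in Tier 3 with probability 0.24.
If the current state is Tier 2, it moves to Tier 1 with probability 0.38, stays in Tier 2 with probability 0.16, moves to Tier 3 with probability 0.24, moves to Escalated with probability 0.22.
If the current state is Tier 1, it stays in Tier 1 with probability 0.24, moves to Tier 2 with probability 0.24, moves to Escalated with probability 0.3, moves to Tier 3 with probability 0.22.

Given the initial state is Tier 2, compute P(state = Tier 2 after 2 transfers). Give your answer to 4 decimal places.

Propagate the distribution vector 2 transfers from Tier 2.
After 0 transfers: (0.0000, 0.0000, 1.0000, 0.0000)
After 1 transfer: (0.2200, 0.2400, 0.1600, 0.3800)
After 2 transfers: (0.2788, 0.2412, 0.2180, 0.2620)
P(in Tier 2 after 2 transfers) = 0.2180

0.2180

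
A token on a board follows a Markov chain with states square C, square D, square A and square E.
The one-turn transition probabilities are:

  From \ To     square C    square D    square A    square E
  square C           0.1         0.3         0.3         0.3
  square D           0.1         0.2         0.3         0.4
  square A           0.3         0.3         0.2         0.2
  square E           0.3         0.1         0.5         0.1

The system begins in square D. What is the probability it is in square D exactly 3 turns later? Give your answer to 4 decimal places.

0.2380

Propagate the distribution vector 3 turns from square D.
After 0 turns: (0.0000, 1.0000, 0.0000, 0.0000)
After 1 turn: (0.1000, 0.2000, 0.3000, 0.4000)
After 2 turns: (0.2400, 0.2000, 0.3500, 0.2100)
After 3 turns: (0.2120, 0.2380, 0.3070, 0.2430)
P(in square D after 3 turns) = 0.2380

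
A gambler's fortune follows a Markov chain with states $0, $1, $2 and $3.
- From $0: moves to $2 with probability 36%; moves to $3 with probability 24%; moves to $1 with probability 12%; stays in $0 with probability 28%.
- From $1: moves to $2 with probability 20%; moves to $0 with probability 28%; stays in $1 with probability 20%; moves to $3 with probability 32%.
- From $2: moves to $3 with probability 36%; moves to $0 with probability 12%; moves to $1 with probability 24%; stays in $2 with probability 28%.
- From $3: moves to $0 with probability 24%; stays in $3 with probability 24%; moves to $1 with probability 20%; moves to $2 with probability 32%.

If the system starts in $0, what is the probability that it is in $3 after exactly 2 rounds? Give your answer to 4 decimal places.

Propagate the distribution vector 2 rounds from $0.
After 0 rounds: (1.0000, 0.0000, 0.0000, 0.0000)
After 1 round: (0.2800, 0.1200, 0.3600, 0.2400)
After 2 rounds: (0.2128, 0.1920, 0.3024, 0.2928)
P(in $3 after 2 rounds) = 0.2928

0.2928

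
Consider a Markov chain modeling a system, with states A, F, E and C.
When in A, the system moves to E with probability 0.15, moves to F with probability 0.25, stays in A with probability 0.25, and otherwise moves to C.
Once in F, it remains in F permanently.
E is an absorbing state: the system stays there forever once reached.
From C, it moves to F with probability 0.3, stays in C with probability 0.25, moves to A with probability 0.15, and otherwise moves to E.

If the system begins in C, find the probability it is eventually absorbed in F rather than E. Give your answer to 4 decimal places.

Let h(s) be the probability of absorption at F starting from transient state s. Then h(F) = 1 and h(E) = 0. By first-step analysis:
h(A) = 0.25·h(A) + 0.25·1 + 0.15·0 + 0.35·h(C)
h(C) = 0.15·h(A) + 0.3·1 + 0.3·0 + 0.25·h(C)
Solving: h(A) = 0.5735, h(C) = 0.5147.
Starting from C, the probability is 0.5147.

0.5147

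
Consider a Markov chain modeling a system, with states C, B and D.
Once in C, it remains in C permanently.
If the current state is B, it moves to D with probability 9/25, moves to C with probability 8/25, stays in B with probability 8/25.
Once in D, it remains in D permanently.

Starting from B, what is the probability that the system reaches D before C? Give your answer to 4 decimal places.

0.5294

Let h(s) be the probability of absorption at D starting from transient state s. Then h(D) = 1 and h(C) = 0. By first-step analysis:
h(B) = 0.32·0 + 0.32·h(B) + 0.36·1
Solving: h(B) = 0.5294.
Starting from B, the probability is 0.5294.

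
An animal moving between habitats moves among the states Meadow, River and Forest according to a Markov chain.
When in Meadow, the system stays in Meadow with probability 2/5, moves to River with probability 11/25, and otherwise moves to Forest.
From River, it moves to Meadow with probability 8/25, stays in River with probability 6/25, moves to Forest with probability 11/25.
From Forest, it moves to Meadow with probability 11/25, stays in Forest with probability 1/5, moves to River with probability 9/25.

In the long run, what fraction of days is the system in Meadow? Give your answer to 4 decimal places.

0.3828

Let the stationary distribution be π with π = πP and π_1 + π_2 + π_3 = 1.
π_1 = 0.4·π_1 + 0.32·π_2 + 0.44·π_3
π_2 = 0.44·π_1 + 0.24·π_2 + 0.36·π_3
Solving with the normalization constraint gives π = (0.3828, 0.3488, 0.2684).
So the stationary probability of Meadow is 0.3828.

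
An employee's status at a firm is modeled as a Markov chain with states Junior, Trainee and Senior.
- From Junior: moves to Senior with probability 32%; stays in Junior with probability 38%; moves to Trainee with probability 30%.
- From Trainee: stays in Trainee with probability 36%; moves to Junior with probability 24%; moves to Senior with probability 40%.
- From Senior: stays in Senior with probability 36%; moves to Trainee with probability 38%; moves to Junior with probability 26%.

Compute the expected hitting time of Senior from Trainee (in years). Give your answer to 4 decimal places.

2.6478

Let t(s) be the expected number of years to first reach Senior from state s, with t(Senior) = 0. Conditioning on the first year:
t(Junior) = 1 + 0.38·t(Junior) + 0.3·t(Trainee)
t(Trainee) = 1 + 0.24·t(Junior) + 0.36·t(Trainee)
Solving: t(Junior) = 2.8941, t(Trainee) = 2.6478.
Expected years from Trainee to Senior: 2.6478.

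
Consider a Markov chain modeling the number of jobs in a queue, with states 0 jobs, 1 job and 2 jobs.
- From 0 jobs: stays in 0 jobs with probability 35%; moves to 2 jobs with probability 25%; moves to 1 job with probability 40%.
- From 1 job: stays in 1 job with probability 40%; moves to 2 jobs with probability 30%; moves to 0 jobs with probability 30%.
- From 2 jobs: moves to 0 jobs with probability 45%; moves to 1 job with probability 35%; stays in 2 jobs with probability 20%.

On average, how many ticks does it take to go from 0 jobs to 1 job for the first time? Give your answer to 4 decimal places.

2.5767

Let t(s) be the expected number of ticks to first reach 1 job from state s, with t(1 job) = 0. Conditioning on the first tick:
t(0 jobs) = 1 + 0.35·t(0 jobs) + 0.25·t(2 jobs)
t(2 jobs) = 1 + 0.45·t(0 jobs) + 0.2·t(2 jobs)
Solving: t(0 jobs) = 2.5767, t(2 jobs) = 2.6994.
Expected ticks from 0 jobs to 1 job: 2.5767.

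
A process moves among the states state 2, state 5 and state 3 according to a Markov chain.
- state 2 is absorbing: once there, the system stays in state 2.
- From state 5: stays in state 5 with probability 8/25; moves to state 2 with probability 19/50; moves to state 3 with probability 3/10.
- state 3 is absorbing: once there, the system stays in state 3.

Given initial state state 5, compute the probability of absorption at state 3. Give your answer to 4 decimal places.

0.4412

Let h(s) be the probability of absorption at state 3 starting from transient state s. Then h(state 3) = 1 and h(state 2) = 0. By first-step analysis:
h(state 5) = 0.38·0 + 0.32·h(state 5) + 0.3·1
Solving: h(state 5) = 0.4412.
Starting from state 5, the probability is 0.4412.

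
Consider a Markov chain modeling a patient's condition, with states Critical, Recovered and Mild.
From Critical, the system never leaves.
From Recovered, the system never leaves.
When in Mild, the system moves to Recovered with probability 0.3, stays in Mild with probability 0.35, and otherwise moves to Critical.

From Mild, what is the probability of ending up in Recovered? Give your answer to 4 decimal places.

Let h(s) be the probability of absorption at Recovered starting from transient state s. Then h(Recovered) = 1 and h(Critical) = 0. By first-step analysis:
h(Mild) = 0.35·0 + 0.3·1 + 0.35·h(Mild)
Solving: h(Mild) = 0.4615.
Starting from Mild, the probability is 0.4615.

0.4615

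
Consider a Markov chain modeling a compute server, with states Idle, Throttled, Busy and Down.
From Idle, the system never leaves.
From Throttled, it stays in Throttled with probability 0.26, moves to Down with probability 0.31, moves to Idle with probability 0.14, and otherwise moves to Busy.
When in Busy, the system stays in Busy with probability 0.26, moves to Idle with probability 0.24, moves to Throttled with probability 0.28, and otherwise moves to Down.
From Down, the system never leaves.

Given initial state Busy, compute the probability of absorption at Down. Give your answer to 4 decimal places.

0.5352

Let h(s) be the probability of absorption at Down starting from transient state s. Then h(Down) = 1 and h(Idle) = 0. By first-step analysis:
h(Throttled) = 0.14·0 + 0.26·h(Throttled) + 0.29·h(Busy) + 0.31·1
h(Busy) = 0.24·0 + 0.28·h(Throttled) + 0.26·h(Busy) + 0.22·1
Solving: h(Throttled) = 0.6286, h(Busy) = 0.5352.
Starting from Busy, the probability is 0.5352.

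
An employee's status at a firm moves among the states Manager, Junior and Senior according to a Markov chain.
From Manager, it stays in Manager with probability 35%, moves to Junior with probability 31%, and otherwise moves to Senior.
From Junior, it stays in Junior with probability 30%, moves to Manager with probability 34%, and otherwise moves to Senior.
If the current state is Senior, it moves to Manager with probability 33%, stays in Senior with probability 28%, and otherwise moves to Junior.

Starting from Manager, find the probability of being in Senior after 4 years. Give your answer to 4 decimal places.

0.3270

Propagate the distribution vector 4 years from Manager.
After 0 years: (1.0000, 0.0000, 0.0000)
After 1 year: (0.3500, 0.3100, 0.3400)
After 2 years: (0.3401, 0.3341, 0.3258)
After 3 years: (0.3401, 0.3327, 0.3271)
After 4 years: (0.3401, 0.3328, 0.3270)
P(in Senior after 4 years) = 0.3270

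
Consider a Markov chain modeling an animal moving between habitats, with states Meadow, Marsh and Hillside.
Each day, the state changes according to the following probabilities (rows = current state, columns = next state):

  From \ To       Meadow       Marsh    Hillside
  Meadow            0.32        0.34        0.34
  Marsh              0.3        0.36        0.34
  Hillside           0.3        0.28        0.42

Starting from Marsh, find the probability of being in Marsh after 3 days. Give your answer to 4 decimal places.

0.3245

Propagate the distribution vector 3 days from Marsh.
After 0 days: (0.0000, 1.0000, 0.0000)
After 1 day: (0.3000, 0.3600, 0.3400)
After 2 days: (0.3060, 0.3268, 0.3672)
After 3 days: (0.3061, 0.3245, 0.3694)
P(in Marsh after 3 days) = 0.3245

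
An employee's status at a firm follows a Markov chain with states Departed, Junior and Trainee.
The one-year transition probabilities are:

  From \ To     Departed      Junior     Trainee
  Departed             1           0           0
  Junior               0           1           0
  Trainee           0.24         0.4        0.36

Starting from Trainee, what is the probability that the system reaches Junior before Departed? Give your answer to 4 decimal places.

Let h(s) be the probability of absorption at Junior starting from transient state s. Then h(Junior) = 1 and h(Departed) = 0. By first-step analysis:
h(Trainee) = 0.24·0 + 0.4·1 + 0.36·h(Trainee)
Solving: h(Trainee) = 0.6250.
Starting from Trainee, the probability is 0.6250.

0.6250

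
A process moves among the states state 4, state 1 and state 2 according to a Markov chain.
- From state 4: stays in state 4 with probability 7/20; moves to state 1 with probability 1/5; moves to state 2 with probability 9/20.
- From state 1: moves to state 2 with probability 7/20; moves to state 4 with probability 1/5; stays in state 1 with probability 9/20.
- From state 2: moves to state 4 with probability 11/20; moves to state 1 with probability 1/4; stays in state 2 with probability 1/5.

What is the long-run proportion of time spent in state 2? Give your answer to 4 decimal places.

0.3369

Let the stationary distribution be π with π = πP and π_1 + π_2 + π_3 = 1.
π_1 = 0.35·π_1 + 0.2·π_2 + 0.55·π_3
π_2 = 0.2·π_1 + 0.45·π_2 + 0.25·π_3
Solving with the normalization constraint gives π = (0.3740, 0.2891, 0.3369).
So the stationary probability of state 2 is 0.3369.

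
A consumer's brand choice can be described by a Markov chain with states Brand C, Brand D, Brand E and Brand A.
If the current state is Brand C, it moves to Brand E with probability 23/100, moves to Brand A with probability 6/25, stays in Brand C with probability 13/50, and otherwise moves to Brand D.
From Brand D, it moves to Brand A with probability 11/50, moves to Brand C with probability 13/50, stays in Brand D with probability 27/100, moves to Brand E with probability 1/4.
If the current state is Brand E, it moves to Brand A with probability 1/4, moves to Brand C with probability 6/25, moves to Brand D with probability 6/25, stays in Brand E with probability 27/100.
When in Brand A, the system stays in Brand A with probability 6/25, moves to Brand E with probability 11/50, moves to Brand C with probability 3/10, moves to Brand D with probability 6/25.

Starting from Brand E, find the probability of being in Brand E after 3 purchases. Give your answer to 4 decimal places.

0.2424

Propagate the distribution vector 3 purchases from Brand E.
After 0 purchases: (0.0000, 0.0000, 1.0000, 0.0000)
After 1 purchase: (0.2400, 0.2400, 0.2700, 0.2500)
After 2 purchases: (0.2646, 0.2544, 0.2431, 0.2379)
After 3 purchases: (0.2647, 0.2556, 0.2424, 0.2373)
P(in Brand E after 3 purchases) = 0.2424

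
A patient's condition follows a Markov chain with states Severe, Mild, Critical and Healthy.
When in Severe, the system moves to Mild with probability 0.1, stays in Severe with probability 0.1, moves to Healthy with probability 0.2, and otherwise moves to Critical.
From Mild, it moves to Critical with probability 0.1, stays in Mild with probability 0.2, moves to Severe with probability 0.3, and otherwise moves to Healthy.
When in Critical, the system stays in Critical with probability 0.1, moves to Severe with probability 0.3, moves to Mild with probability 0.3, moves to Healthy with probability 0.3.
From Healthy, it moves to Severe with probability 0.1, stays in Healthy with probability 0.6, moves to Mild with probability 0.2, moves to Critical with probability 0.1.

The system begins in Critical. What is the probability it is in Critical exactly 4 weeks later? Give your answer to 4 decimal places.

0.1930

Propagate the distribution vector 4 weeks from Critical.
After 0 weeks: (0.0000, 0.0000, 1.0000, 0.0000)
After 1 week: (0.3000, 0.3000, 0.1000, 0.3000)
After 2 weeks: (0.1800, 0.1800, 0.2500, 0.3900)
After 3 weeks: (0.1860, 0.2070, 0.1900, 0.4170)
After 4 weeks: (0.1794, 0.2004, 0.1930, 0.4272)
P(in Critical after 4 weeks) = 0.1930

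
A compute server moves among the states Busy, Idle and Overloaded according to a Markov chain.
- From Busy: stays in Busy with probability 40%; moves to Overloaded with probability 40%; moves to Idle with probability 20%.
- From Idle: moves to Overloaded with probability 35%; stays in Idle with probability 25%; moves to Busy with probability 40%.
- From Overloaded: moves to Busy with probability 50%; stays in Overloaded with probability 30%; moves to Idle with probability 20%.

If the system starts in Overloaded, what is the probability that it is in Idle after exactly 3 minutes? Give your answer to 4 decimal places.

0.2105

Propagate the distribution vector 3 minutes from Overloaded.
After 0 minutes: (0.0000, 0.0000, 1.0000)
After 1 minute: (0.5000, 0.2000, 0.3000)
After 2 minutes: (0.4300, 0.2100, 0.3600)
After 3 minutes: (0.4360, 0.2105, 0.3535)
P(in Idle after 3 minutes) = 0.2105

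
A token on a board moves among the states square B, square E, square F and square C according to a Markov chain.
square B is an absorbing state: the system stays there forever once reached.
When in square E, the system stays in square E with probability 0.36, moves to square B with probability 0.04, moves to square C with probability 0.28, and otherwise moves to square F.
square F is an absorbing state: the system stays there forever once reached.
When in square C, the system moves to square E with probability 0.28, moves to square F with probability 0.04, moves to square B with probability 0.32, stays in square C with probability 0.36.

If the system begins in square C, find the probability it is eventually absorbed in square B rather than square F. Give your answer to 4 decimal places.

0.6522

Let h(s) be the probability of absorption at square B starting from transient state s. Then h(square B) = 1 and h(square F) = 0. By first-step analysis:
h(square E) = 0.04·1 + 0.36·h(square E) + 0.32·0 + 0.28·h(square C)
h(square C) = 0.32·1 + 0.28·h(square E) + 0.04·0 + 0.36·h(square C)
Solving: h(square E) = 0.3478, h(square C) = 0.6522.
Starting from square C, the probability is 0.6522.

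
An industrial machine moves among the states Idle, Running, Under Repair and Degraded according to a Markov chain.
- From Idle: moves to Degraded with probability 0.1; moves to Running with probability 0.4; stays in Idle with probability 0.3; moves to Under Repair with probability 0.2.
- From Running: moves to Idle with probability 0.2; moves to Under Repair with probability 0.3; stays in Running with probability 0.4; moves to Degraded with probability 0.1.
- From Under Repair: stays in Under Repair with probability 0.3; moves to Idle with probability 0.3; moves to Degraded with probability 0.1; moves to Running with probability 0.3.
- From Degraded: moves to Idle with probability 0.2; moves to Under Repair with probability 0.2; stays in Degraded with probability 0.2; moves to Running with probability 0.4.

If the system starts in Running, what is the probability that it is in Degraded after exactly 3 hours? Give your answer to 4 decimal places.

0.1110

Propagate the distribution vector 3 hours from Running.
After 0 hours: (0.0000, 1.0000, 0.0000, 0.0000)
After 1 hour: (0.2000, 0.4000, 0.3000, 0.1000)
After 2 hours: (0.2500, 0.3700, 0.2700, 0.1100)
After 3 hours: (0.2520, 0.3730, 0.2640, 0.1110)
P(in Degraded after 3 hours) = 0.1110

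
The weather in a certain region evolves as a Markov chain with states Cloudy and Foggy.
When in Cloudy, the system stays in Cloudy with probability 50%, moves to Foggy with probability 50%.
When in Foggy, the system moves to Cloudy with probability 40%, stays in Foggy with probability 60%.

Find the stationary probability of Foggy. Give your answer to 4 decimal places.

Let the stationary distribution be π with π = πP and π_1 + π_2 = 1.
π_1 = 0.5·π_1 + 0.4·π_2
Solving with the normalization constraint gives π = (0.4444, 0.5556).
So the stationary probability of Foggy is 0.5556.

0.5556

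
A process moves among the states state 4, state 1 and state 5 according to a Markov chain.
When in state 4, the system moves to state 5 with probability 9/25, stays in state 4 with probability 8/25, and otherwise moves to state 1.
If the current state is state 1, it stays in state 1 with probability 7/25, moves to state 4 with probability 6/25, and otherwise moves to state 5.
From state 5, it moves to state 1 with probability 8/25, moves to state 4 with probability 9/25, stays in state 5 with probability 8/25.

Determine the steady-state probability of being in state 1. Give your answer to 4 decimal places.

Let the stationary distribution be π with π = πP and π_1 + π_2 + π_3 = 1.
π_1 = 0.32·π_1 + 0.24·π_2 + 0.36·π_3
π_2 = 0.32·π_1 + 0.28·π_2 + 0.32·π_3
Solving with the normalization constraint gives π = (0.3107, 0.3077, 0.3817).
So the stationary probability of state 1 is 0.3077.

0.3077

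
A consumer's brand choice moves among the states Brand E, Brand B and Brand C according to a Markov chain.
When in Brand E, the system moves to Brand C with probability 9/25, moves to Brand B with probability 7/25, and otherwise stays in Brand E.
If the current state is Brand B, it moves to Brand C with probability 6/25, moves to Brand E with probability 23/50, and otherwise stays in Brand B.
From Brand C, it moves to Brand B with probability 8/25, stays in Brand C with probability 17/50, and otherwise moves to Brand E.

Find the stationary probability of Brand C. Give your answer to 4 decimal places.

Let the stationary distribution be π with π = πP and π_1 + π_2 + π_3 = 1.
π_1 = 0.36·π_1 + 0.46·π_2 + 0.34·π_3
π_2 = 0.28·π_1 + 0.3·π_2 + 0.32·π_3
Solving with the normalization constraint gives π = (0.3835, 0.2987, 0.3178).
So the stationary probability of Brand C is 0.3178.

0.3178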